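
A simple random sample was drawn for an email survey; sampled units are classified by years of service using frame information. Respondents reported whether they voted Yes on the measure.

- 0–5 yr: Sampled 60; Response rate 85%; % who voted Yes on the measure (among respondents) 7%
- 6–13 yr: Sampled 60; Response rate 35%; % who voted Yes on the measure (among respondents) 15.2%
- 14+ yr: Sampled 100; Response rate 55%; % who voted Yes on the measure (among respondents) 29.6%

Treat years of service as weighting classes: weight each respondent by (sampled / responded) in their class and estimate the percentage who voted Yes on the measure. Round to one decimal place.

19.5%

Each respondent's weight = sampled/responded in their class; summing within a class gives n_sampled, so:
  0–5 yr: 60 × 7 = 420
  6–13 yr: 60 × 15.2 = 912
  14+ yr: 100 × 29.6 = 2960
Adjusted estimate = 4292 / 220 = 19.5091 → 19.5%.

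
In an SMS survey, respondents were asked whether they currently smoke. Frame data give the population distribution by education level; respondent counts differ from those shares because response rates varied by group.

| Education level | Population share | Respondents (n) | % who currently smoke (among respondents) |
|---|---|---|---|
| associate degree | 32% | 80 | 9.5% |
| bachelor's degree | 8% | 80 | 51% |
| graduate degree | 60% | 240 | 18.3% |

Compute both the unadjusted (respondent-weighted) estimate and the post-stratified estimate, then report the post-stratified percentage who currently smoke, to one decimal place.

Naive respondent-only estimate (weights = respondent counts):
  (80/400)×9.5 + (80/400)×51 + (240/400)×18.3 = 23.08%
Post-stratifying to population shares instead:
  0.32×9.5 + 0.08×51 + 0.6×18.3 = 18.1%

18.1%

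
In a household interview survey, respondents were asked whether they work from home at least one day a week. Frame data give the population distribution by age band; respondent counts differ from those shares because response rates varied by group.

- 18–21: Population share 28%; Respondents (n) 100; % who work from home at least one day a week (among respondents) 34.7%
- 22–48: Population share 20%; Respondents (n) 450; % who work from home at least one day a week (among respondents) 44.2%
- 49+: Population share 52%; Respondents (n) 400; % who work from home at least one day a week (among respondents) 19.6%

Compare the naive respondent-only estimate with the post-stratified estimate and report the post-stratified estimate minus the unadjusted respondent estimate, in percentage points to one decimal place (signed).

-4.1 percentage points

Unadjusted (pooled respondent) estimate weights by respondent counts:
  (100/950)×34.7 + (450/950)×44.2 + (400/950)×19.6 = 32.8421%
Post-stratifying to population shares instead:
  0.28×34.7 + 0.2×44.2 + 0.52×19.6 = 28.748%
Difference = 28.748 − 32.8421 = -4.0941 pp.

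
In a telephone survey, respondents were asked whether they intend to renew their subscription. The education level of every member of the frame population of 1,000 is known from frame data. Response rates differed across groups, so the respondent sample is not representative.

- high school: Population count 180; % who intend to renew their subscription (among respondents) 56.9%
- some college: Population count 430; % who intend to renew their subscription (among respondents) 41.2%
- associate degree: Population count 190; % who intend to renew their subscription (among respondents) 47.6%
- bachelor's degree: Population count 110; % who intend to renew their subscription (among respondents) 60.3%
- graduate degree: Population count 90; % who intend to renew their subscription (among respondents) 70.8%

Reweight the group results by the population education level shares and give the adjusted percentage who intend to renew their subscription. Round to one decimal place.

Post-stratification weights by population share, not respondent share:
  high school: (180/1,000) × 56.9 = 10.242
  some college: (430/1,000) × 41.2 = 17.716
  associate degree: (190/1,000) × 47.6 = 9.044
  bachelor's degree: (110/1,000) × 60.3 = 6.633
  graduate degree: (90/1,000) × 70.8 = 6.372
Post-stratified estimate = 50.007 → 50.0%.

50.0%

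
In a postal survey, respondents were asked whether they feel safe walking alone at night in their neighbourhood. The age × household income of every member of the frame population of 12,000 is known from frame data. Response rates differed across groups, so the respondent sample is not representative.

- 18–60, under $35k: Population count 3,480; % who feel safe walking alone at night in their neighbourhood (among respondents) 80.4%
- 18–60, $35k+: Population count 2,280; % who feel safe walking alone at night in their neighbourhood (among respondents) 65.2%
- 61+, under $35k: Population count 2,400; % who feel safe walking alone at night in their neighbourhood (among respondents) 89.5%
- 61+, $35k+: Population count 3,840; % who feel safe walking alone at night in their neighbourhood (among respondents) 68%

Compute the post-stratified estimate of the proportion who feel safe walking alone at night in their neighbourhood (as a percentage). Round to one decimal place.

75.4%

Reweight to the known age × household income distribution:
  18–60, under $35k: (3,480/12,000) × 80.4 = 23.316
  18–60, $35k+: (2,280/12,000) × 65.2 = 12.388
  61+, under $35k: (2,400/12,000) × 89.5 = 17.9
  61+, $35k+: (3,840/12,000) × 68 = 21.76
Post-stratified estimate = 75.364 → 75.4%.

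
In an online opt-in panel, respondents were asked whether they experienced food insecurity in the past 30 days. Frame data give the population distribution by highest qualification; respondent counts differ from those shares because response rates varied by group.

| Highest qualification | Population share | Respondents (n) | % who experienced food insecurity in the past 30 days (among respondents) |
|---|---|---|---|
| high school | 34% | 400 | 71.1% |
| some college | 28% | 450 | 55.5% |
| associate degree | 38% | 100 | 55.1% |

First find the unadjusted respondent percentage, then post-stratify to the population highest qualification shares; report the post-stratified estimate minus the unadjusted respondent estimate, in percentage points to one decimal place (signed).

-1.4 percentage points

Unadjusted (pooled respondent) estimate weights by respondent counts:
  (400/950)×71.1 + (450/950)×55.5 + (100/950)×55.1 = 62.0263%
Post-stratifying to population shares instead:
  0.34×71.1 + 0.28×55.5 + 0.38×55.1 = 60.652%
Difference = 60.652 − 62.0263 = -1.3743 pp.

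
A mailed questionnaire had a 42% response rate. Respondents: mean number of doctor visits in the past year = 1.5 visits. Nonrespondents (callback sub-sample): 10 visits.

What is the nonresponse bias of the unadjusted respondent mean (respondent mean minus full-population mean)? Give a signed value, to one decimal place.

Nonresponse fraction = 1 − 0.42 = 0.58.
Bias = (nonresponse fraction) × (respondent mean − nonrespondent mean)
     = 0.58 × (1.5 − 10) = 0.58 × -8.5 = -4.93.

-4.9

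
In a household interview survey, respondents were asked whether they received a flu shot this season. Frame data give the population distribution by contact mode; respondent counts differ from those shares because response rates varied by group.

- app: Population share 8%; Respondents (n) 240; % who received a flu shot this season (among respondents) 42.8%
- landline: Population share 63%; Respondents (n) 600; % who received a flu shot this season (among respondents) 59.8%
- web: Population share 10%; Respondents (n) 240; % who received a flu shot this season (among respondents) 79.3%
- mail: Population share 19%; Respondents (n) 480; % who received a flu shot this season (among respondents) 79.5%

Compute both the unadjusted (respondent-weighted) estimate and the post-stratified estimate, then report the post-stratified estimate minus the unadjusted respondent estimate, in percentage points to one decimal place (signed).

-2.1 percentage points

Naive respondent-only estimate (weights = respondent counts):
  (240/1560)×42.8 + (600/1560)×59.8 + (240/1560)×79.3 + (480/1560)×79.5 = 66.2462%
Post-stratified estimate weights by population shares:
  0.08×42.8 + 0.63×59.8 + 0.1×79.3 + 0.19×79.5 = 64.133%
Difference = 64.133 − 66.2462 = -2.1132 pp.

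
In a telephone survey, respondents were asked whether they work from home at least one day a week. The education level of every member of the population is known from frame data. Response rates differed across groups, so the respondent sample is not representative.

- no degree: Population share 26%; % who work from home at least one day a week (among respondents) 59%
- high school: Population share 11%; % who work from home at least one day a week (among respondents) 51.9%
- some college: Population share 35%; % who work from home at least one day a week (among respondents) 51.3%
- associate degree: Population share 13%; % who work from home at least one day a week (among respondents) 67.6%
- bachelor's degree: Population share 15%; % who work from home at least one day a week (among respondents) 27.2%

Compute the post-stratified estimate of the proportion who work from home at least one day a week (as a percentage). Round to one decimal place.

51.9%

Post-stratification weights by population share, not respondent share:
  no degree: 0.26 × 59 = 15.34
  high school: 0.11 × 51.9 = 5.709
  some college: 0.35 × 51.3 = 17.955
  associate degree: 0.13 × 67.6 = 8.788
  bachelor's degree: 0.15 × 27.2 = 4.08
Post-stratified estimate = 51.872 → 51.9%.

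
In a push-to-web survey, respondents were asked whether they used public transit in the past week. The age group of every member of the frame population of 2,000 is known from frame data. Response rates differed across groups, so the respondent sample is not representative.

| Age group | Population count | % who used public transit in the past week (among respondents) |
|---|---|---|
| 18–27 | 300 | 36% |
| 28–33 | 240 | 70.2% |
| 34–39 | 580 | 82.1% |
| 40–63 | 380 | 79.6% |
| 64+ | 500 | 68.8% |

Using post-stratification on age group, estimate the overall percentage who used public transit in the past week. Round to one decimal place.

Weight each group's respondent value by its population share:
  18–27: (300/2,000) × 36 = 5.4
  28–33: (240/2,000) × 70.2 = 8.424
  34–39: (580/2,000) × 82.1 = 23.809
  40–63: (380/2,000) × 79.6 = 15.124
  64+: (500/2,000) × 68.8 = 17.2
Post-stratified estimate = 69.957 → 70.0%.

70.0%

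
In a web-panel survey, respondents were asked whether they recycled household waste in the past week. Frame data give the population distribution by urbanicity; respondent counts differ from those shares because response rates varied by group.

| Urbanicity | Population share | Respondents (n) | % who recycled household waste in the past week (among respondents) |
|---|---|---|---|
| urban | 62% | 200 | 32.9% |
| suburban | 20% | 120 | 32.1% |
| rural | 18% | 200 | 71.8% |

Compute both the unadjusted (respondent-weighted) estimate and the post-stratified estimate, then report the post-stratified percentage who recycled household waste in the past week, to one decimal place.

39.7%

Naive respondent-only estimate (weights = respondent counts):
  (200/520)×32.9 + (120/520)×32.1 + (200/520)×71.8 = 47.6769%
Post-stratifying to population shares instead:
  0.62×32.9 + 0.2×32.1 + 0.18×71.8 = 39.742%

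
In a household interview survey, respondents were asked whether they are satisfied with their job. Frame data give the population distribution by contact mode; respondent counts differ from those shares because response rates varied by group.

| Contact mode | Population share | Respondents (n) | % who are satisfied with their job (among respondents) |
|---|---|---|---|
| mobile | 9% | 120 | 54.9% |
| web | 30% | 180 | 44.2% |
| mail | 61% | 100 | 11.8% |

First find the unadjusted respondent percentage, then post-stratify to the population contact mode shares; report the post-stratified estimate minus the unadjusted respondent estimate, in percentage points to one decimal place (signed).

-13.9 percentage points

Without adjustment, the pooled respondent share is:
  (120/400)×54.9 + (180/400)×44.2 + (100/400)×11.8 = 39.31%
Reweighting by population contact mode shares:
  0.09×54.9 + 0.3×44.2 + 0.61×11.8 = 25.399%
Difference = 25.399 − 39.31 = -13.911 pp.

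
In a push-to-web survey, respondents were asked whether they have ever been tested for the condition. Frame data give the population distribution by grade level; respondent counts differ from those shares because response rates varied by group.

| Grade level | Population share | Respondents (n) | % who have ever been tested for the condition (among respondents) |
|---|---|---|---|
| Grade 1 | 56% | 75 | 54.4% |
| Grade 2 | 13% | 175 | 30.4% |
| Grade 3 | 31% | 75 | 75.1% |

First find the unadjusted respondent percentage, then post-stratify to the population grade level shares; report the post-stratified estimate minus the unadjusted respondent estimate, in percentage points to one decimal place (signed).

+11.4 percentage points

Unadjusted (pooled respondent) estimate weights by respondent counts:
  (75/325)×54.4 + (175/325)×30.4 + (75/325)×75.1 = 46.2538%
Post-stratified estimate weights by population shares:
  0.56×54.4 + 0.13×30.4 + 0.31×75.1 = 57.697%
Difference = 57.697 − 46.2538 = 11.4432 pp.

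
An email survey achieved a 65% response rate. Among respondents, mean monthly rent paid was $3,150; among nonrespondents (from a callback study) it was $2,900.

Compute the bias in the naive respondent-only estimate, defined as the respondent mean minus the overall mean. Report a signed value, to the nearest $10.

+$90

Nonresponse fraction = 1 − 0.65 = 0.35.
Bias = (nonresponse fraction) × (respondent mean − nonrespondent mean)
     = 0.35 × (3150 − 2900) = 0.35 × 250 = 87.5.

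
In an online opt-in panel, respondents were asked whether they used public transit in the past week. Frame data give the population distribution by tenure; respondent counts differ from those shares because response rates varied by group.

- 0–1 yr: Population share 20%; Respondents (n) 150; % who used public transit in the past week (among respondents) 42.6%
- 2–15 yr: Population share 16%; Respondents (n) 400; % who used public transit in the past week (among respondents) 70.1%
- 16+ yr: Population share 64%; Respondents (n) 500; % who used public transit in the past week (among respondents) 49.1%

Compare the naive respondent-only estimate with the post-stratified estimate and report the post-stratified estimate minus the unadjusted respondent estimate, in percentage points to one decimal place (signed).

Unadjusted (pooled respondent) estimate weights by respondent counts:
  (150/1050)×42.6 + (400/1050)×70.1 + (500/1050)×49.1 = 56.1714%
Post-stratifying to population shares instead:
  0.2×42.6 + 0.16×70.1 + 0.64×49.1 = 51.16%
Difference = 51.16 − 56.1714 = -5.0114 pp.

-5.0 percentage points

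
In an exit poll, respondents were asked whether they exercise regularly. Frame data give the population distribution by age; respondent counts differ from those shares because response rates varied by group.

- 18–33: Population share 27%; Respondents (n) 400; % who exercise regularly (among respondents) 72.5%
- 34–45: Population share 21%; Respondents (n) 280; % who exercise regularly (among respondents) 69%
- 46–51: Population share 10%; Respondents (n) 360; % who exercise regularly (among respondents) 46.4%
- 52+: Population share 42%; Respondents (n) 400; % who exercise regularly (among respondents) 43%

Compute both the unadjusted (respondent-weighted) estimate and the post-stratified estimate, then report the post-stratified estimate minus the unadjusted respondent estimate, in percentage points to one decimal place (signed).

Naive respondent-only estimate (weights = respondent counts):
  (400/1440)×72.5 + (280/1440)×69 + (360/1440)×46.4 + (400/1440)×43 = 57.1%
Post-stratified estimate weights by population shares:
  0.27×72.5 + 0.21×69 + 0.1×46.4 + 0.42×43 = 56.765%
Difference = 56.765 − 57.1 = -0.335 pp.

-0.3 percentage points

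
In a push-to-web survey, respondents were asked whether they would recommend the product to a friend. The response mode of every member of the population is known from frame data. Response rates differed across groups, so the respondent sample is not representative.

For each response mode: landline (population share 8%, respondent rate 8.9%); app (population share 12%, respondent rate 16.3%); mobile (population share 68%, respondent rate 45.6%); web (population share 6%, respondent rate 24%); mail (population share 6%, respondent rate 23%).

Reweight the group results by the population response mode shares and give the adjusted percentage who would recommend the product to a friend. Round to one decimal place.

Reweight to the known response mode distribution:
  landline: 0.08 × 8.9 = 0.712
  app: 0.12 × 16.3 = 1.956
  mobile: 0.68 × 45.6 = 31.008
  web: 0.06 × 24 = 1.44
  mail: 0.06 × 23 = 1.38
Post-stratified estimate = 36.496 → 36.5%.

36.5%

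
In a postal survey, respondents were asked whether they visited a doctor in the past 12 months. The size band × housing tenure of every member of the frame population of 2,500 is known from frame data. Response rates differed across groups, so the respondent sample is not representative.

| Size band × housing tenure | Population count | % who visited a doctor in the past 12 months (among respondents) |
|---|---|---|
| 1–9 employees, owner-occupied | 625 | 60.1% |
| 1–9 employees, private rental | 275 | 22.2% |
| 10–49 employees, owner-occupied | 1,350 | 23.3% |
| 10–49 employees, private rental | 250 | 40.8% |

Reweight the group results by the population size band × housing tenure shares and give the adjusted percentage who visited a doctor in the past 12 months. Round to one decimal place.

34.1%

Post-stratification weights by population share, not respondent share:
  1–9 employees, owner-occupied: (625/2,500) × 60.1 = 15.025
  1–9 employees, private rental: (275/2,500) × 22.2 = 2.442
  10–49 employees, owner-occupied: (1,350/2,500) × 23.3 = 12.582
  10–49 employees, private rental: (250/2,500) × 40.8 = 4.08
Post-stratified estimate = 34.129 → 34.1%.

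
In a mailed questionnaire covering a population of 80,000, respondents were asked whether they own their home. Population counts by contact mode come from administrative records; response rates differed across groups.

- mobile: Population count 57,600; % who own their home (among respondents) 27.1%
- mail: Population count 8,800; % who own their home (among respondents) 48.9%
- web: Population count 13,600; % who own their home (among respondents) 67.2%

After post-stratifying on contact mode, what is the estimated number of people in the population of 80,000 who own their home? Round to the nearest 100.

Each cell contributes its population count × the respondent rate:
  mobile: 57,600 × 27.1% = 15609.6
  mail: 8,800 × 48.9% = 4303.2
  web: 13,600 × 67.2% = 9139.2
Estimated total = 29,052 → 29,100.

29,100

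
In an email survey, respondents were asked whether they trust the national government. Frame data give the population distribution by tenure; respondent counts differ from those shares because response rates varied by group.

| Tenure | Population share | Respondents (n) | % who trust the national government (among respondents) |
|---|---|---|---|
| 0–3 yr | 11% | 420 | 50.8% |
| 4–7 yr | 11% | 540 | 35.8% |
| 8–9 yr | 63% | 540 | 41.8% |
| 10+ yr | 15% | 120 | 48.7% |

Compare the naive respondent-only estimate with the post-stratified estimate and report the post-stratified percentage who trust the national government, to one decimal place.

Unadjusted (pooled respondent) estimate weights by respondent counts:
  (420/1620)×50.8 + (540/1620)×35.8 + (540/1620)×41.8 + (120/1620)×48.7 = 42.6444%
Reweighting by population tenure shares:
  0.11×50.8 + 0.11×35.8 + 0.63×41.8 + 0.15×48.7 = 43.165%

43.2%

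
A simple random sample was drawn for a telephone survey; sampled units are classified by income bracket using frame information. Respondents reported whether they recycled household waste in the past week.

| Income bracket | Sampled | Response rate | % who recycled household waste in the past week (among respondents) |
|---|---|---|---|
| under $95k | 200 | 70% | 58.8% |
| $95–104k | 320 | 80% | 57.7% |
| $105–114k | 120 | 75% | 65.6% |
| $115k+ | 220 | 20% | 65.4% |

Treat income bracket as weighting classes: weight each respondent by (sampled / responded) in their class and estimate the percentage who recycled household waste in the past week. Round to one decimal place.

61.0%

Weighting each respondent by the inverse class response rate inflates each class back to its sampled size, so the class weight is n_sampled:
  under $95k: 200 × 58.8 = 11,760
  $95–104k: 320 × 57.7 = 18,464
  $105–114k: 120 × 65.6 = 7872
  $115k+: 220 × 65.4 = 14388
Adjusted estimate = 52,484 / 860 = 61.0279 → 61.0%.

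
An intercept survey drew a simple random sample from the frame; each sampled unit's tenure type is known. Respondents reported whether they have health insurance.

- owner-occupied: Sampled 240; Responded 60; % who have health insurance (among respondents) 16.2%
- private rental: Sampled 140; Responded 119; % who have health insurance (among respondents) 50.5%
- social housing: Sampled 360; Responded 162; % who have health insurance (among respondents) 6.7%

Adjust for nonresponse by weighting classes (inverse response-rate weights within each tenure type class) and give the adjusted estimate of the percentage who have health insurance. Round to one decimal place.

Response rates by class: owner-occupied 60/240 = 25%, private rental 119/140 = 85%, social housing 162/360 = 45%.
Weighting each respondent by the inverse class response rate inflates each class back to its sampled size, so the class weight is n_sampled:
  owner-occupied: 240 × 16.2 = 3888
  private rental: 140 × 50.5 = 7070
  social housing: 360 × 6.7 = 2412
Adjusted estimate = 13,370 / 740 = 18.0676 → 18.1%.

18.1%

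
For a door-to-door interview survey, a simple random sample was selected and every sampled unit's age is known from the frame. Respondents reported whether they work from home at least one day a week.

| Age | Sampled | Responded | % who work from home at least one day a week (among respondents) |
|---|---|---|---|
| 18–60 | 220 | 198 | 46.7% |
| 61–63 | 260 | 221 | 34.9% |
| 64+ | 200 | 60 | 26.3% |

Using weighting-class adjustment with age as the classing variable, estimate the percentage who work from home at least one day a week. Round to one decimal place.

36.2%

Response rates by class: 18–60 198/220 = 90%, 61–63 221/260 = 85%, 64+ 60/200 = 30%.
With weight = n_sampled/n_responded per class, the weighted class total is n_sampled:
  18–60: 220 × 46.7 = 10,274
  61–63: 260 × 34.9 = 9074
  64+: 200 × 26.3 = 5260
Adjusted estimate = 24,608 / 680 = 36.1882 → 36.2%.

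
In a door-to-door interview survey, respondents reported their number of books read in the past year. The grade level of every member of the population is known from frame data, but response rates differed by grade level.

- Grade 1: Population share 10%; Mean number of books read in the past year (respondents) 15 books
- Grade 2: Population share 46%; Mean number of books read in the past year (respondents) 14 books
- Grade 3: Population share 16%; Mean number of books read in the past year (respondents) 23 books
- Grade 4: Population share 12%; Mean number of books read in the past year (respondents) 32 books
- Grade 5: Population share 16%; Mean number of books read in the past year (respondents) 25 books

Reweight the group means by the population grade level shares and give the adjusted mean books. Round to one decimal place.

19.5

Weight each group's respondent value by its population share:
  Grade 1: 0.1 × 15 = 1.5
  Grade 2: 0.46 × 14 = 6.44
  Grade 3: 0.16 × 23 = 3.68
  Grade 4: 0.12 × 32 = 3.84
  Grade 5: 0.16 × 25 = 4
Post-stratified estimate = 19.46 → 19.5.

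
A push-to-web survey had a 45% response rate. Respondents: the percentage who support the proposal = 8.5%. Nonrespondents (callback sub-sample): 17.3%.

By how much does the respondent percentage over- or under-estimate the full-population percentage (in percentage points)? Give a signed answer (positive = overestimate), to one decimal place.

Nonresponse fraction = 1 − 0.45 = 0.55.
Bias = (nonresponse fraction) × (respondent percentage − nonrespondent percentage)
     = 0.55 × (8.5 − 17.3) = 0.55 × -8.8 = -4.84.

-4.8 percentage points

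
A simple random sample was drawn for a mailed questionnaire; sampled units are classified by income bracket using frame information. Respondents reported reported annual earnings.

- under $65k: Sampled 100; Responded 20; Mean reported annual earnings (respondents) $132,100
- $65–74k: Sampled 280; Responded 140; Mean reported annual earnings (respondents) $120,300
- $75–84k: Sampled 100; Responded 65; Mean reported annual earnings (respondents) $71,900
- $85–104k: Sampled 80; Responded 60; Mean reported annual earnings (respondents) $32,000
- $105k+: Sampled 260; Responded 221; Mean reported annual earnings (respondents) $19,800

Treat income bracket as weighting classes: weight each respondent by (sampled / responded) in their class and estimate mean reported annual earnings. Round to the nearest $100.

Response rates by class: under $65k 20/100 = 20%, $65–74k 140/280 = 50%, $75–84k 65/100 = 65%, $85–104k 60/80 = 75%, $105k+ 221/260 = 85%.
Inverse-response-rate weighting restores each class to its sampled count, so class totals weight by n_sampled:
  under $65k: 100 × 132,100 = 13,210,000
  $65–74k: 280 × 120,300 = 33,684,000
  $75–84k: 100 × 71,900 = 7,190,000
  $85–104k: 80 × 32,000 = 2,560,000
  $105k+: 260 × 19,800 = 5,148,000
Adjusted estimate = 61,792,000 / 820 = 75356.1 → $75,400.

$75,400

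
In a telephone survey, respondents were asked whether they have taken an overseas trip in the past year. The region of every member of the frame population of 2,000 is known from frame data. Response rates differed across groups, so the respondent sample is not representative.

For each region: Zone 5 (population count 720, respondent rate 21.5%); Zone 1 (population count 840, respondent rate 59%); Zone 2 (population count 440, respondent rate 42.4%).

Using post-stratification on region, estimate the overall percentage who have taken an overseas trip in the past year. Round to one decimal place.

Each cell contributes population-share × respondent value:
  Zone 5: (720/2,000) × 21.5 = 7.74
  Zone 1: (840/2,000) × 59 = 24.78
  Zone 2: (440/2,000) × 42.4 = 9.328
Post-stratified estimate = 41.848 → 41.8%.

41.8%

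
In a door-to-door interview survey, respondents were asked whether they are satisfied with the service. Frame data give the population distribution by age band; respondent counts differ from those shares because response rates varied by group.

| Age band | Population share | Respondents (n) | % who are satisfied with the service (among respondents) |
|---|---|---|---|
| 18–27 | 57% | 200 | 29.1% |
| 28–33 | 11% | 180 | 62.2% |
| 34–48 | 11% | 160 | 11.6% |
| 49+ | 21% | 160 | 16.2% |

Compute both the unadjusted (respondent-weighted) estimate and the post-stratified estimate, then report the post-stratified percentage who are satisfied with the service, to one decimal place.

Unadjusted (pooled respondent) estimate weights by respondent counts:
  (200/700)×29.1 + (180/700)×62.2 + (160/700)×11.6 + (160/700)×16.2 = 30.6629%
Post-stratified estimate weights by population shares:
  0.57×29.1 + 0.11×62.2 + 0.11×11.6 + 0.21×16.2 = 28.107%

28.1%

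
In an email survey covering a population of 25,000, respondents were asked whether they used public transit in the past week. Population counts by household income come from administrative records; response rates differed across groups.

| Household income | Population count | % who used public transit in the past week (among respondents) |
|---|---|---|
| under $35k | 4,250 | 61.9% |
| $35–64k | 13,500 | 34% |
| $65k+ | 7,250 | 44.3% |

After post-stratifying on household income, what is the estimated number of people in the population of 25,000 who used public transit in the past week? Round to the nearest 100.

10,400

Estimated count per cell = population count × respondent percentage:
  under $35k: 4,250 × 61.9% = 2630.75
  $35–64k: 13,500 × 34% = 4590
  $65k+: 7,250 × 44.3% = 3211.75
Estimated total = 10432.5 → 10,400.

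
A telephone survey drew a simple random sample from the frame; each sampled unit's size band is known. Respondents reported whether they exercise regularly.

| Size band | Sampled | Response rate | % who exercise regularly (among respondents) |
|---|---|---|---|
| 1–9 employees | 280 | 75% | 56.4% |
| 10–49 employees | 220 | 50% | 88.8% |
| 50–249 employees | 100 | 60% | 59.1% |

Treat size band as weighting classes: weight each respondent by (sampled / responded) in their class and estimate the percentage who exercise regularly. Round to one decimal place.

Each respondent's weight = sampled/responded in their class; summing within a class gives n_sampled, so:
  1–9 employees: 280 × 56.4 = 15,792
  10–49 employees: 220 × 88.8 = 19,536
  50–249 employees: 100 × 59.1 = 5910
Adjusted estimate = 41,238 / 600 = 68.73 → 68.7%.

68.7%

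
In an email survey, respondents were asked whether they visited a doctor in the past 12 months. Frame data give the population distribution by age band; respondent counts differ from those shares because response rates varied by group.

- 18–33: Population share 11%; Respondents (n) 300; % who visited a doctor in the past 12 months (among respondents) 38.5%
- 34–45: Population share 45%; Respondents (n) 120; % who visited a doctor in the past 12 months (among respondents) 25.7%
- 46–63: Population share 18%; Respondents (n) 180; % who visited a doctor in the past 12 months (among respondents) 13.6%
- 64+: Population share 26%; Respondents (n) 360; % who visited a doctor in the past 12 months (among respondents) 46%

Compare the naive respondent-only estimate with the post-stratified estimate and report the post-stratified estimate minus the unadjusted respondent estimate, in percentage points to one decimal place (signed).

Naive respondent-only estimate (weights = respondent counts):
  (300/960)×38.5 + (120/960)×25.7 + (180/960)×13.6 + (360/960)×46 = 35.0438%
Post-stratifying to population shares instead:
  0.11×38.5 + 0.45×25.7 + 0.18×13.6 + 0.26×46 = 30.208%
Difference = 30.208 − 35.0438 = -4.8358 pp.

-4.8 percentage points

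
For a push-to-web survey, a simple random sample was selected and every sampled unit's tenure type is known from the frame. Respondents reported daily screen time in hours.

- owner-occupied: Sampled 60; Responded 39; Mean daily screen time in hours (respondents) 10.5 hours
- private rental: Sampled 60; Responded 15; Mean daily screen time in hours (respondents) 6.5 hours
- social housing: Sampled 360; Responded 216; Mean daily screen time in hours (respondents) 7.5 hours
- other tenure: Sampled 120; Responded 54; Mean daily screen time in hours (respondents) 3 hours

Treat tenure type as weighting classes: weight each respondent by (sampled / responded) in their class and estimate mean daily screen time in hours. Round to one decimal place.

6.8

Response rates by class: owner-occupied 39/60 = 65%, private rental 15/60 = 25%, social housing 216/360 = 60%, other tenure 54/120 = 45%.
Each respondent's weight = sampled/responded in their class; summing within a class gives n_sampled, so:
  owner-occupied: 60 × 10.5 = 630
  private rental: 60 × 6.5 = 390
  social housing: 360 × 7.5 = 2700
  other tenure: 120 × 3 = 360
Adjusted estimate = 4080 / 600 = 6.8 → 6.8.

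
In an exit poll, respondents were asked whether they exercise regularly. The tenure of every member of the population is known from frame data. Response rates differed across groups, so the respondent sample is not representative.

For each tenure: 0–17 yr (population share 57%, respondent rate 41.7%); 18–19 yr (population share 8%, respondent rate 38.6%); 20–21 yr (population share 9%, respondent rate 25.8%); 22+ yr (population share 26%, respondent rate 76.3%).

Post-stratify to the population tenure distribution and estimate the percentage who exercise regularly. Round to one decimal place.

Post-stratification weights by population share, not respondent share:
  0–17 yr: 0.57 × 41.7 = 23.769
  18–19 yr: 0.08 × 38.6 = 3.088
  20–21 yr: 0.09 × 25.8 = 2.322
  22+ yr: 0.26 × 76.3 = 19.838
Post-stratified estimate = 49.017 → 49.0%.

49.0%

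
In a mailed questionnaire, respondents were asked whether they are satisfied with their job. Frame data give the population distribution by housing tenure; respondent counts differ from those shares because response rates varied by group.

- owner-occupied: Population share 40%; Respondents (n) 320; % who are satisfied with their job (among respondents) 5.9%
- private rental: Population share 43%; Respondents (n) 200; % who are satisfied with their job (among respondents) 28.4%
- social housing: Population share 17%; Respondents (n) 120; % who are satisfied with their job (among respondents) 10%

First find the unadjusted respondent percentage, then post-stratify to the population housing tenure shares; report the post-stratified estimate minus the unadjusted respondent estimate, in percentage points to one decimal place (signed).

+2.6 percentage points

Without adjustment, the pooled respondent share is:
  (320/640)×5.9 + (200/640)×28.4 + (120/640)×10 = 13.7%
Post-stratifying to population shares instead:
  0.4×5.9 + 0.43×28.4 + 0.17×10 = 16.272%
Difference = 16.272 − 13.7 = 2.572 pp.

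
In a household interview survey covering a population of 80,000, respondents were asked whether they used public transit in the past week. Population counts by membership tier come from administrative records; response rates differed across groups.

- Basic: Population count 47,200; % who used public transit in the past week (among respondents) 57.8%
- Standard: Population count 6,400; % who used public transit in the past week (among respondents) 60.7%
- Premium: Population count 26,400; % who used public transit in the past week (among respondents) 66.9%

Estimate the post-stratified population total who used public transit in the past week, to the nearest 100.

48,800

Estimated count per cell = population count × respondent percentage:
  Basic: 47,200 × 57.8% = 27281.6
  Standard: 6,400 × 60.7% = 3884.8
  Premium: 26,400 × 66.9% = 17661.6
Estimated total = 48,828 → 48,800.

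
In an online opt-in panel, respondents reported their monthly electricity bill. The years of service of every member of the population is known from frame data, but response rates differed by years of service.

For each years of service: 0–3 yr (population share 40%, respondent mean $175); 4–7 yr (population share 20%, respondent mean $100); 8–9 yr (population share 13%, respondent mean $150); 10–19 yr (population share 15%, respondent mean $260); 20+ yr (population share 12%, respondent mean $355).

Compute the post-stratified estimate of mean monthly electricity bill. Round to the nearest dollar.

$191

Reweight to the known years of service distribution:
  0–3 yr: 0.4 × 175 = 70
  4–7 yr: 0.2 × 100 = 20
  8–9 yr: 0.13 × 150 = 19.5
  10–19 yr: 0.15 × 260 = 39
  20+ yr: 0.12 × 355 = 42.6
Post-stratified estimate = 191.1 → $191.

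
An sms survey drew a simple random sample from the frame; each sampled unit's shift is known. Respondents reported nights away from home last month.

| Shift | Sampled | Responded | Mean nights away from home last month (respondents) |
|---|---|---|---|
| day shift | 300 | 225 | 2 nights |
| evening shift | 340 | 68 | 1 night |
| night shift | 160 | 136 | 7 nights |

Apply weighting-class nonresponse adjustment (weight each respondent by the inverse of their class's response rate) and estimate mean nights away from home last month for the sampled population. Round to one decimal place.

2.6

Response rates by class: day shift 225/300 = 75%, evening shift 68/340 = 20%, night shift 136/160 = 85%.
Each respondent's weight = sampled/responded in their class; summing within a class gives n_sampled, so:
  day shift: 300 × 2 = 600
  evening shift: 340 × 1 = 340
  night shift: 160 × 7 = 1120
Adjusted estimate = 2060 / 800 = 2.575 → 2.6.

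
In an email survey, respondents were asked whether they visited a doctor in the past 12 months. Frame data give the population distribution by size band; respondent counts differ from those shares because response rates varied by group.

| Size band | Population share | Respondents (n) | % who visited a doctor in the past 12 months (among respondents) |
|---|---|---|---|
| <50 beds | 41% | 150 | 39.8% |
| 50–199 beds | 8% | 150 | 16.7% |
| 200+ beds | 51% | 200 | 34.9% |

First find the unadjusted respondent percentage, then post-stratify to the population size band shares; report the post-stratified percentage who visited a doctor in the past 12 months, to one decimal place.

35.5%

Without adjustment, the pooled respondent share is:
  (150/500)×39.8 + (150/500)×16.7 + (200/500)×34.9 = 30.91%
Post-stratified estimate weights by population shares:
  0.41×39.8 + 0.08×16.7 + 0.51×34.9 = 35.453%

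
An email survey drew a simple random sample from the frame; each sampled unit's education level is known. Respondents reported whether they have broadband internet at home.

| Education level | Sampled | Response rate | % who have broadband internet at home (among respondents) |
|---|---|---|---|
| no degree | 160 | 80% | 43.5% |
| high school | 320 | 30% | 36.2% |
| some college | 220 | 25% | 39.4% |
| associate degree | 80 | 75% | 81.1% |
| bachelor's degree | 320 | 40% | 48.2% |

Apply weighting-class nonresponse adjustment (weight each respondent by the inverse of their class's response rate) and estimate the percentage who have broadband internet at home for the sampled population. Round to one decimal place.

Inverse-response-rate weighting restores each class to its sampled count, so class totals weight by n_sampled:
  no degree: 160 × 43.5 = 6960
  high school: 320 × 36.2 = 11,584
  some college: 220 × 39.4 = 8668
  associate degree: 80 × 81.1 = 6488
  bachelor's degree: 320 × 48.2 = 15,424
Adjusted estimate = 49,124 / 1,100 = 44.6582 → 44.7%.

44.7%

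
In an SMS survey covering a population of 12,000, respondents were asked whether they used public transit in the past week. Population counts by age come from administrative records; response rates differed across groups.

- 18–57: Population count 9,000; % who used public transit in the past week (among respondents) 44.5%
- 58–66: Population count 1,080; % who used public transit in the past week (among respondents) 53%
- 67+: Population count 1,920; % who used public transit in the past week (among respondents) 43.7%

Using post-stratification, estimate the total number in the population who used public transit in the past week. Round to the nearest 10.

Apply each group's respondent rate to its population count:
  18–57: 9,000 × 44.5% = 4005
  58–66: 1,080 × 53% = 572.4
  67+: 1,920 × 43.7% = 839.04
Estimated total = 5416.44 → 5,420.

5,420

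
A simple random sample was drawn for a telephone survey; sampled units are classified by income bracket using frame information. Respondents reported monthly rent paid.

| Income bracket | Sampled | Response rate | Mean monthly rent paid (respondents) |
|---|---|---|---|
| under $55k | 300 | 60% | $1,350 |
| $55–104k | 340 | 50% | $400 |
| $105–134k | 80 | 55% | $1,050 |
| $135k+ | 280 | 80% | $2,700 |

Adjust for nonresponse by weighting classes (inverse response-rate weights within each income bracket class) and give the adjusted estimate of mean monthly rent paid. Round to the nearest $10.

Inverse-response-rate weighting restores each class to its sampled count, so class totals weight by n_sampled:
  under $55k: 300 × 1350 = 405,000
  $55–104k: 340 × 400 = 136,000
  $105–134k: 80 × 1050 = 84,000
  $135k+: 280 × 2700 = 756,000
Adjusted estimate = 1,381,000 / 1,000 = 1381 → $1,380.

$1,380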